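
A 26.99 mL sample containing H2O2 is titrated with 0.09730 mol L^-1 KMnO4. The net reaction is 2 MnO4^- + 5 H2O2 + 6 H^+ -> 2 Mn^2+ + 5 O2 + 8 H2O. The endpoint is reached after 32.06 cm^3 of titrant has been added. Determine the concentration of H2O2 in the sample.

0.289 M

n(KMnO4) = 0.09730 x 0.03206 = 0.003119 mol.
From the balanced equation, 2 mol KMnO4 reacts with 5 mol H2O2, so n(H2O2) = 0.003119 x 5/2 = 0.007799 mol.
[H2O2] = 0.007799 / 0.02699 L = 0.289 M.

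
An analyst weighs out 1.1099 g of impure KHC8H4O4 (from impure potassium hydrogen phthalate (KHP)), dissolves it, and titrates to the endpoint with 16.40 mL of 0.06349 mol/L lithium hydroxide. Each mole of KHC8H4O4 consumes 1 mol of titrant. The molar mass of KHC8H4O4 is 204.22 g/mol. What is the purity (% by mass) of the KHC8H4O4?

n(LiOH) = 0.06349 x 0.01640 = 0.001041 mol.
n(KHC8H4O4) = 0.001041 / 1 = 0.001041 mol.
mass of KHC8H4O4 = 0.001041 x 204.22 = 0.2126 g.
% purity = 0.2126 / 1.1099 x 100 = 19.2%.

19.2%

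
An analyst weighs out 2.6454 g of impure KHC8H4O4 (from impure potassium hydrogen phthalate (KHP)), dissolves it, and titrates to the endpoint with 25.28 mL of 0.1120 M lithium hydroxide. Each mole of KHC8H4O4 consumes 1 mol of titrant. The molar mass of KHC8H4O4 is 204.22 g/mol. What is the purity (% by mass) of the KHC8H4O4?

n(LiOH) = 0.1120 x 0.02528 = 0.002831 mol.
n(KHC8H4O4) = 0.002831 / 1 = 0.002831 mol.
mass of KHC8H4O4 = 0.002831 x 204.22 = 0.5782 g.
% purity = 0.5782 / 2.6454 x 100 = 21.9%.

21.9%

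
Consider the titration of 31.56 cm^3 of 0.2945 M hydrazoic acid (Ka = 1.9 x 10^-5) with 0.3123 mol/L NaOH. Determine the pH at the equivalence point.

8.95

n(HN3) = 0.2945 x 0.03156 = 0.009294 mol; V(NaOH) at equivalence = 0.009294/0.3123 = 0.02976 L.
At equivalence all the acid is converted to N3-; total volume = 0.03156 + 0.02976 = 0.06132 L, so [N3-] = 0.009294/0.06132 = 0.1516 M.
Kb = Kw/Ka = 1.0e-14 / 1.9 x 10^-5 = 5.26e-10.
[OH^-] = sqrt(Kb x [N3-]) = sqrt(5.26e-10 x 0.1516) = 8.93e-6 M.
pOH = 5.05, so pH = 14.00 - 5.05 = 8.95.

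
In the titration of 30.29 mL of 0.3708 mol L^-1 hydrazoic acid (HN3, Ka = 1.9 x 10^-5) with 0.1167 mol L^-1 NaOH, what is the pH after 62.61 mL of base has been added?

Initial n(HN3) = 0.3708 x 0.03029 = 0.01123 mol.
n(NaOH) added = 0.1167 x 0.06261 = 0.007307 mol, converting that many moles of HN3 to N3-.
Remaining n(HN3) = 0.003925 mol; n(N3-) = 0.007307 mol.
By Henderson-Hasselbalch, pH = pKa + log([A^-]/[HA]) = 4.72 + log(0.007307/0.003925) = 4.72 + (+0.27) = 4.99.

4.99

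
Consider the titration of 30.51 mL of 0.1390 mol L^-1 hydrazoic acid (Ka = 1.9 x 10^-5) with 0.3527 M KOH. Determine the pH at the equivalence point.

n(HN3) = 0.1390 x 0.03051 = 0.004241 mol; V(KOH) at equivalence = 0.004241/0.3527 = 0.01202 L.
At equivalence all the acid is converted to N3-; total volume = 0.03051 + 0.01202 = 0.04253 L, so [N3-] = 0.004241/0.04253 = 0.09971 M.
Kb = Kw/Ka = 1.0e-14 / 1.9 x 10^-5 = 5.26e-10.
[OH^-] = sqrt(Kb x [N3-]) = sqrt(5.26e-10 x 0.09971) = 7.24e-6 M.
pOH = 5.14, so pH = 14.00 - 5.14 = 8.86.

8.86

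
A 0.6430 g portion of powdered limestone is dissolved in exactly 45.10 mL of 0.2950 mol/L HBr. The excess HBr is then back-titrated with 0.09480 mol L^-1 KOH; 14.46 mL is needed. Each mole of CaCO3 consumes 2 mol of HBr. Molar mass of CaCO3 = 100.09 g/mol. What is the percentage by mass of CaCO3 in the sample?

92.9%

Total n(HBr) added = 0.2950 x 0.04510 = 0.01330 mol.
n(KOH) used = 0.09480 x 0.01446 = 0.001371 mol, which equals the excess n(HBr).
So n(HBr) consumed by the sample = 0.01330 - 0.001371 = 0.01193 mol.
n(CaCO3) = 0.01193 / 2 = 0.005967 mol.
mass CaCO3 = 0.005967 x 100.09 = 0.5972 g, so %CaCO3 = 0.5972/0.6430 x 100 = 92.9%.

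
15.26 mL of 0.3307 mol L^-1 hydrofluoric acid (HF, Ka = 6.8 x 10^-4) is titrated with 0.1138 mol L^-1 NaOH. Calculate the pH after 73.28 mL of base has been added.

12.57

n(acid) = 0.3307 x 0.01526 = 0.005046 mol; n(NaOH) added = 0.1138 x 0.07328 = 0.008339 mol.
Base is in excess by 0.008339 - 0.005046 = 0.003293 mol in a total volume of 0.08854 L.
[OH^-] = 0.003293/0.08854 = 0.03719 M, so pOH = 1.43 and pH = 14.00 - 1.43 = 12.57.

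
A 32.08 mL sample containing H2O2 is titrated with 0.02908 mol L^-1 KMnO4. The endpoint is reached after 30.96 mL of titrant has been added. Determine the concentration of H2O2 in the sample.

0.0702 M

n(KMnO4) = 0.02908 x 0.03096 = 0.0009003 mol.
From the balanced equation, 2 mol KMnO4 reacts with 5 mol H2O2, so n(H2O2) = 0.0009003 x 5/2 = 0.002251 mol.
[H2O2] = 0.002251 / 0.03208 L = 0.0702 M.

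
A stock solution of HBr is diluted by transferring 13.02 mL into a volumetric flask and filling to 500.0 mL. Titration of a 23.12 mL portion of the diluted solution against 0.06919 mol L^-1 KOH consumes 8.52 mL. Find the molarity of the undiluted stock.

n(KOH) = 0.06919 x 0.008520 = 0.0005895 mol.
n(HBr) in the aliquot = 0.0005895 mol.
[diluted HBr] = 0.0005895 / 0.02312 = 0.02550 M.
Dilution factor = 500.0/13.02 = 38.40, so [stock] = 0.02550 x 38.40 = 0.979 M.

0.979 M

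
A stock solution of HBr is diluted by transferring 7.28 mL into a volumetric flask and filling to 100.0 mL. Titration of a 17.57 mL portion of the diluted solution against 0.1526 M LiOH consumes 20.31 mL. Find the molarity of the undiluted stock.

2.42 M

n(LiOH) = 0.1526 x 0.02031 = 0.003099 mol.
n(HBr) in the aliquot = 0.003099 mol.
[diluted HBr] = 0.003099 / 0.01757 = 0.1764 M.
Dilution factor = 100.0/7.280 = 13.74, so [stock] = 0.1764 x 13.74 = 2.42 M.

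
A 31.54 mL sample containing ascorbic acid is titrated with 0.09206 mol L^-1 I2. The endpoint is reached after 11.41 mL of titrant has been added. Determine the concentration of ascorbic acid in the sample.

0.0333 M

n(I2) = 0.09206 x 0.01141 = 0.001050 mol.
From the balanced equation, 1 mol I2 reacts with 1 mol ascorbic acid, so n(ascorbic acid) = 0.001050 x 1/1 = 0.001050 mol.
[ascorbic acid] = 0.001050 / 0.03154 L = 0.0333 M.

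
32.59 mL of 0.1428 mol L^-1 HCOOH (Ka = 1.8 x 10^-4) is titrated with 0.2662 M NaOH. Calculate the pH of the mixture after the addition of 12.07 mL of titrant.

4.09

Initial n(HCOOH) = 0.1428 x 0.03259 = 0.004654 mol.
n(NaOH) added = 0.2662 x 0.01207 = 0.003213 mol, converting that many moles of HCOOH to HCOO-.
Remaining n(HCOOH) = 0.001441 mol; n(HCOO-) = 0.003213 mol.
By Henderson-Hasselbalch, pH = pKa + log([A^-]/[HA]) = 3.74 + log(0.003213/0.001441) = 3.74 + (+0.35) = 4.09.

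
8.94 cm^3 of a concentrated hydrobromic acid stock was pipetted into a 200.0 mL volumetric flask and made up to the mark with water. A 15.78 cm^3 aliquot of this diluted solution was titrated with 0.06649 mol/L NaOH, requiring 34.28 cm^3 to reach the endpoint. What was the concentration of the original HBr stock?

3.23 M

n(NaOH) = 0.06649 x 0.03428 = 0.002279 mol.
n(HBr) in the aliquot = 0.002279 mol.
[diluted HBr] = 0.002279 / 0.01578 = 0.1444 M.
Dilution factor = 200.0/8.940 = 22.37, so [stock] = 0.1444 x 22.37 = 3.23 M.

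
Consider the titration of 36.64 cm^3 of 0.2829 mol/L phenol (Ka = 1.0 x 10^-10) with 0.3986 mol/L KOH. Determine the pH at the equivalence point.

n(C6H5OH) = 0.2829 x 0.03664 = 0.01037 mol; V(KOH) at equivalence = 0.01037/0.3986 = 0.02600 L.
At equivalence all the acid is converted to C6H5O-; total volume = 0.03664 + 0.02600 = 0.06264 L, so [C6H5O-] = 0.01037/0.06264 = 0.1655 M.
Kb = Kw/Ka = 1.0e-14 / 1.0 x 10^-10 = 0.000100.
[OH^-] = sqrt(Kb x [C6H5O-]) = sqrt(0.000100 x 0.1655) = 0.00407 M.
pOH = 2.39, so pH = 14.00 - 2.39 = 11.61.

11.61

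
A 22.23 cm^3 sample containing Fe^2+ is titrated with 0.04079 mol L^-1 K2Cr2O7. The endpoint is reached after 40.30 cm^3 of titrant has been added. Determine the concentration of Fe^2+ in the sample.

0.444 M

n(K2Cr2O7) = 0.04079 x 0.04030 = 0.001644 mol.
From the balanced equation, 1 mol K2Cr2O7 reacts with 6 mol Fe^2+, so n(Fe^2+) = 0.001644 x 6/1 = 0.009863 mol.
[Fe^2+] = 0.009863 / 0.02223 L = 0.444 M.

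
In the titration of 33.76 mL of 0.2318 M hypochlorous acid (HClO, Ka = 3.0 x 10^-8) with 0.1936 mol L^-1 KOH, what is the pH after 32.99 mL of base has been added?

8.17

Initial n(HClO) = 0.2318 x 0.03376 = 0.007826 mol.
n(KOH) added = 0.1936 x 0.03299 = 0.006387 mol, converting that many moles of HClO to ClO-.
Remaining n(HClO) = 0.001439 mol; n(ClO-) = 0.006387 mol.
By Henderson-Hasselbalch, pH = pKa + log([A^-]/[HA]) = 7.52 + log(0.006387/0.001439) = 7.52 + (+0.65) = 8.17.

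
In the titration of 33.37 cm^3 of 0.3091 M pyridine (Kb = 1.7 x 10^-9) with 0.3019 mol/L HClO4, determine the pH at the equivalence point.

n(C5H5N) = 0.3091 x 0.03337 = 0.01031 mol; V(HClO4) at equivalence = 0.01031/0.3019 = 0.03417 L.
At equivalence the base is fully converted to C5H5NH+; total volume = 0.06754 L, so [C5H5NH+] = 0.01031/0.06754 = 0.1527 M.
Ka(C5H5NH+) = Kw/Kb = 1.0e-14 / 1.7 x 10^-9 = 5.88e-6.
[H^+] = sqrt(Ka x [C5H5NH+]) = sqrt(5.88e-6 x 0.1527) = 0.000948 M.
pH = -log(0.000948) = 3.02.

3.02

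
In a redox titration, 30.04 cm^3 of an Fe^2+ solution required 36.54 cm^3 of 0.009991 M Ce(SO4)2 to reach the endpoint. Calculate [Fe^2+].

n(Ce(SO4)2) = 0.009991 x 0.03654 = 0.0003651 mol.
From the balanced equation, 1 mol Ce(SO4)2 reacts with 1 mol Fe^2+, so n(Fe^2+) = 0.0003651 x 1/1 = 0.0003651 mol.
[Fe^2+] = 0.0003651 / 0.03004 L = 0.0122 M.

0.0122 M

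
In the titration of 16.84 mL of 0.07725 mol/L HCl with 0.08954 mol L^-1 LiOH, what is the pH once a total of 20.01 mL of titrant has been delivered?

12.12

n(acid) = 0.07725 x 0.01684 = 0.001301 mol; n(LiOH) added = 0.08954 x 0.02001 = 0.001792 mol.
Base is in excess by 0.001792 - 0.001301 = 0.0004908 mol in a total volume of 0.03685 L.
[OH^-] = 0.0004908/0.03685 = 0.01332 M, so pOH = 1.88 and pH = 14.00 - 1.88 = 12.12.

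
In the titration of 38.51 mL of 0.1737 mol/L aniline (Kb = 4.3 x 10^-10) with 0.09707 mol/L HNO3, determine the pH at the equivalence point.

n(C6H5NH2) = 0.1737 x 0.03851 = 0.006689 mol; V(HNO3) at equivalence = 0.006689/0.09707 = 0.06891 L.
At equivalence the base is fully converted to C6H5NH3+; total volume = 0.1074 L, so [C6H5NH3+] = 0.006689/0.1074 = 0.06227 M.
Ka(C6H5NH3+) = Kw/Kb = 1.0e-14 / 4.3 x 10^-10 = 2.33e-5.
[H^+] = sqrt(Ka x [C6H5NH3+]) = sqrt(2.33e-5 x 0.06227) = 0.00120 M.
pH = -log(0.00120) = 2.92.

2.92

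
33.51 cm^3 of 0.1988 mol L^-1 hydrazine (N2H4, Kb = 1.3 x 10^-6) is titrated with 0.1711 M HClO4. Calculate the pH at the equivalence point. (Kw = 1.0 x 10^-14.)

n(N2H4) = 0.1988 x 0.03351 = 0.006662 mol; V(HClO4) at equivalence = 0.006662/0.1711 = 0.03894 L.
At equivalence the base is fully converted to N2H5+; total volume = 0.07245 L, so [N2H5+] = 0.006662/0.07245 = 0.09196 M.
Ka(N2H5+) = Kw/Kb = 1.0e-14 / 1.3 x 10^-6 = 7.69e-9.
[H^+] = sqrt(Ka x [N2H5+]) = sqrt(7.69e-9 x 0.09196) = 2.66e-5 M.
pH = -log(2.66e-5) = 4.58.

4.58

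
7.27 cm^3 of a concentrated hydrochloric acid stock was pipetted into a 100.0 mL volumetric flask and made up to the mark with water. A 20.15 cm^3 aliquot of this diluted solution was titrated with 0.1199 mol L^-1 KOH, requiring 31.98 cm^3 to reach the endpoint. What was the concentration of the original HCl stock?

2.62 M

n(KOH) = 0.1199 x 0.03198 = 0.003834 mol.
n(HCl) in the aliquot = 0.003834 mol.
[diluted HCl] = 0.003834 / 0.02015 = 0.1903 M.
Dilution factor = 100.0/7.270 = 13.76, so [stock] = 0.1903 x 13.76 = 2.62 M.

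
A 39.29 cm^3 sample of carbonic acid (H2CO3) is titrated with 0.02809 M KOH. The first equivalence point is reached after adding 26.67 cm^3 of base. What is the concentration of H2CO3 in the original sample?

0.0191 M

n(KOH) = 0.02809 x 0.02667 = 0.0007492 mol.
At the first equivalence point, 1 mol OH^- react per mol H2CO3, so n(H2CO3) = 0.0007492 / 1 = 0.0007492 mol.
[H2CO3] = 0.0007492 / 0.03929 L = 0.0191 M.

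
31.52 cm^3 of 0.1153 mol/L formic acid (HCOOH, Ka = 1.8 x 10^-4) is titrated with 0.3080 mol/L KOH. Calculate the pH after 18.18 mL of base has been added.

n(acid) = 0.1153 x 0.03152 = 0.003634 mol; n(KOH) added = 0.3080 x 0.01818 = 0.005599 mol.
Base is in excess by 0.005599 - 0.003634 = 0.001965 mol in a total volume of 0.04970 L.
[OH^-] = 0.001965/0.04970 = 0.03954 M, so pOH = 1.40 and pH = 14.00 - 1.40 = 12.60.

12.60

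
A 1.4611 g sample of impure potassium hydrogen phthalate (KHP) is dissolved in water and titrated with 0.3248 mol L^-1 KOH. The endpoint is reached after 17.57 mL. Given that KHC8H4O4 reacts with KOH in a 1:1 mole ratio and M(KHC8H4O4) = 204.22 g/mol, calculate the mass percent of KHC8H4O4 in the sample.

n(KOH) = 0.3248 x 0.01757 = 0.005707 mol.
n(KHC8H4O4) = 0.005707 / 1 = 0.005707 mol.
mass of KHC8H4O4 = 0.005707 x 204.22 = 1.165 g.
% purity = 1.165 / 1.4611 x 100 = 79.8%.

79.8%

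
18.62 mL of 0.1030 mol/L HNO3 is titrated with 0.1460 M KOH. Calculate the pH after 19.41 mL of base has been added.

n(acid) = 0.1030 x 0.01862 = 0.001918 mol; n(KOH) added = 0.1460 x 0.01941 = 0.002834 mol.
Base is in excess by 0.002834 - 0.001918 = 0.0009160 mol in a total volume of 0.03803 L.
[OH^-] = 0.0009160/0.03803 = 0.02409 M, so pOH = 1.62 and pH = 14.00 - 1.62 = 12.38.

12.38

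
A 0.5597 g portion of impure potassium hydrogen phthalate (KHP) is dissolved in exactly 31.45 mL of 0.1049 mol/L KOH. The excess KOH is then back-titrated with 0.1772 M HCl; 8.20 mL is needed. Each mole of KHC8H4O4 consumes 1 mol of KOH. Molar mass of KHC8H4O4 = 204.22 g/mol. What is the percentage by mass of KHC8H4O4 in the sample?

67.4%

Total n(KOH) added = 0.1049 x 0.03145 = 0.003299 mol.
n(HCl) used = 0.1772 x 0.008200 = 0.001453 mol, which equals the excess n(KOH).
So n(KOH) consumed by the sample = 0.003299 - 0.001453 = 0.001846 mol.
n(KHC8H4O4) = 0.001846 / 1 = 0.001846 mol.
mass KHC8H4O4 = 0.001846 x 204.22 = 0.3770 g, so %KHC8H4O4 = 0.3770/0.5597 x 100 = 67.4%.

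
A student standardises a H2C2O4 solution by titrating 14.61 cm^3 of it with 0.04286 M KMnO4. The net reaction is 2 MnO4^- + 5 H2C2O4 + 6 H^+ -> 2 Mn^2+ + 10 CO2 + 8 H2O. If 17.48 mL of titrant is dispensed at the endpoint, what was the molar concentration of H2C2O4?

0.128 M

n(KMnO4) = 0.04286 x 0.01748 = 0.0007492 mol.
From the balanced equation, 2 mol KMnO4 reacts with 5 mol H2C2O4, so n(H2C2O4) = 0.0007492 x 5/2 = 0.001873 mol.
[H2C2O4] = 0.001873 / 0.01461 L = 0.128 M.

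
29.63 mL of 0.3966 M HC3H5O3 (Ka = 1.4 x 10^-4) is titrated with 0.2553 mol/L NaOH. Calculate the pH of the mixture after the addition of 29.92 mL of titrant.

Initial n(HC3H5O3) = 0.3966 x 0.02963 = 0.01175 mol.
n(NaOH) added = 0.2553 x 0.02992 = 0.007639 mol, converting that many moles of HC3H5O3 to C3H5O3-.
Remaining n(HC3H5O3) = 0.004113 mol; n(C3H5O3-) = 0.007639 mol.
By Henderson-Hasselbalch, pH = pKa + log([A^-]/[HA]) = 3.85 + log(0.007639/0.004113) = 3.85 + (+0.27) = 4.12.

4.12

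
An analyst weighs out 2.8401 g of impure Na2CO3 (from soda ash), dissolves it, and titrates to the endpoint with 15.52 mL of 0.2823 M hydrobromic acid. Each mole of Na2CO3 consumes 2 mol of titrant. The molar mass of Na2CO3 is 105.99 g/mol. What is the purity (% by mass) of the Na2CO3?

n(HBr) = 0.2823 x 0.01552 = 0.004381 mol.
n(Na2CO3) = 0.004381 / 2 = 0.002191 mol.
mass of Na2CO3 = 0.002191 x 105.99 = 0.2322 g.
% purity = 0.2322 / 2.8401 x 100 = 8.18%.

8.18%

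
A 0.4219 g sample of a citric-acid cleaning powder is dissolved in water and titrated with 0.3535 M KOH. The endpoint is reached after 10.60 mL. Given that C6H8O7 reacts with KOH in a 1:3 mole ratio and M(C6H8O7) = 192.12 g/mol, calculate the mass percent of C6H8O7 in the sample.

n(KOH) = 0.3535 x 0.01060 = 0.003747 mol.
n(C6H8O7) = 0.003747 / 3 = 0.001249 mol.
mass of C6H8O7 = 0.001249 x 192.12 = 0.2400 g.
% purity = 0.2400 / 0.4219 x 100 = 56.9%.

56.9%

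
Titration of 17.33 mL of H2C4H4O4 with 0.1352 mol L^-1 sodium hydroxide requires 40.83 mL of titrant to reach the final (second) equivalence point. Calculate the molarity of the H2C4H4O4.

n(NaOH) = 0.1352 x 0.04083 = 0.005520 mol.
At the final (second) equivalence point, 2 mol OH^- react per mol H2C4H4O4, so n(H2C4H4O4) = 0.005520 / 2 = 0.002760 mol.
[H2C4H4O4] = 0.002760 / 0.01733 L = 0.159 M.

0.159 M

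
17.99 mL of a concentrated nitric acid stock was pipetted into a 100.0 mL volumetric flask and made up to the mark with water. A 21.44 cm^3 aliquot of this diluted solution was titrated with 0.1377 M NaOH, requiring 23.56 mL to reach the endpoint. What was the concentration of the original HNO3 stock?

n(NaOH) = 0.1377 x 0.02356 = 0.003244 mol.
n(HNO3) in the aliquot = 0.003244 mol.
[diluted HNO3] = 0.003244 / 0.02144 = 0.1513 M.
Dilution factor = 100.0/17.99 = 5.559, so [stock] = 0.1513 x 5.559 = 0.841 M.

0.841 M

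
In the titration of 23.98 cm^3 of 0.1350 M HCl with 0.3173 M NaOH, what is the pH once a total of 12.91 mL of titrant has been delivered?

n(acid) = 0.1350 x 0.02398 = 0.003237 mol; n(NaOH) added = 0.3173 x 0.01291 = 0.004096 mol.
Base is in excess by 0.004096 - 0.003237 = 0.0008590 mol in a total volume of 0.03689 L.
[OH^-] = 0.0008590/0.03689 = 0.02329 M, so pOH = 1.63 and pH = 14.00 - 1.63 = 12.37.

12.37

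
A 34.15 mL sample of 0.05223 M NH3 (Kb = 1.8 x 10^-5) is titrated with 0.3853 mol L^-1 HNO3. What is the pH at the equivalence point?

5.30

n(NH3) = 0.05223 x 0.03415 = 0.001784 mol; V(HNO3) at equivalence = 0.001784/0.3853 = 0.004629 L.
At equivalence the base is fully converted to NH4+; total volume = 0.03878 L, so [NH4+] = 0.001784/0.03878 = 0.04600 M.
Ka(NH4+) = Kw/Kb = 1.0e-14 / 1.8 x 10^-5 = 5.56e-10.
[H^+] = sqrt(Ka x [NH4+]) = sqrt(5.56e-10 x 0.04600) = 5.05e-6 M.
pH = -log(5.05e-6) = 5.30.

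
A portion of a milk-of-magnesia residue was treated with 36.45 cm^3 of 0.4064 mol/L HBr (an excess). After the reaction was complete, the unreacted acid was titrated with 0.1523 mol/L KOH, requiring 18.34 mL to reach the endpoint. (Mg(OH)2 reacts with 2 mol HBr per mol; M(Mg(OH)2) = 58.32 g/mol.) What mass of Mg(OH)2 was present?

Total n(HBr) added = 0.4064 x 0.03645 = 0.01481 mol.
n(KOH) used = 0.1523 x 0.01834 = 0.002793 mol, which equals the excess n(HBr).
So n(HBr) consumed by the sample = 0.01481 - 0.002793 = 0.01202 mol.
n(Mg(OH)2) = 0.01202 / 2 = 0.006010 mol.
mass = 0.006010 mol x 58.32 g/mol = 0.351 g.

0.351 g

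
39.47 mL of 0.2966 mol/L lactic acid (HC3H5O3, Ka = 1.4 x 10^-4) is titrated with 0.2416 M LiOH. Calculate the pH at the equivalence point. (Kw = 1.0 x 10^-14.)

n(HC3H5O3) = 0.2966 x 0.03947 = 0.01171 mol; V(LiOH) at equivalence = 0.01171/0.2416 = 0.04846 L.
At equivalence all the acid is converted to C3H5O3-; total volume = 0.03947 + 0.04846 = 0.08793 L, so [C3H5O3-] = 0.01171/0.08793 = 0.1331 M.
Kb = Kw/Ka = 1.0e-14 / 1.4 x 10^-4 = 7.14e-11.
[OH^-] = sqrt(Kb x [C3H5O3-]) = sqrt(7.14e-11 x 0.1331) = 3.08e-6 M.
pOH = 5.51, so pH = 14.00 - 5.51 = 8.49.

8.49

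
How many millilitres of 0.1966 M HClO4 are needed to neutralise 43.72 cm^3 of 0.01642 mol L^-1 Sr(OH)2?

7.30 mL

n(Sr(OH)2) = 0.01642 mol/L x 0.04372 L = 0.0007179 mol.
The neutralisation is 1 Sr(OH)2 : 2 HClO4, so n(HClO4) = 0.0007179 x 2/1 = 0.001436 mol.
V(HClO4) = 0.001436 / 0.1966 = 0.007303 L = 7.30 mL.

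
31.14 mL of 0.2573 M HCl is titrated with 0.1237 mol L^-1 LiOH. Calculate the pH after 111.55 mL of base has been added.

n(acid) = 0.2573 x 0.03114 = 0.008012 mol; n(LiOH) added = 0.1237 x 0.1115 = 0.01380 mol.
Base is in excess by 0.01380 - 0.008012 = 0.005786 mol in a total volume of 0.1427 L.
[OH^-] = 0.005786/0.1427 = 0.04055 M, so pOH = 1.39 and pH = 14.00 - 1.39 = 12.61.

12.61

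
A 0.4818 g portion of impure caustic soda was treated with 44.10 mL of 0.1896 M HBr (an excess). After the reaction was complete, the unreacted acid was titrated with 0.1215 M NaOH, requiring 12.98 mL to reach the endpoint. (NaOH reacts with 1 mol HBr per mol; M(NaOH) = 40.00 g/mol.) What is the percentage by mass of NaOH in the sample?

Total n(HBr) added = 0.1896 x 0.04410 = 0.008361 mol.
n(NaOH) used = 0.1215 x 0.01298 = 0.001577 mol, which equals the excess n(HBr).
So n(HBr) consumed by the sample = 0.008361 - 0.001577 = 0.006784 mol.
n(NaOH) = 0.006784 / 1 = 0.006784 mol.
mass NaOH = 0.006784 x 40.00 = 0.2714 g, so %NaOH = 0.2714/0.4818 x 100 = 56.3%.

56.3%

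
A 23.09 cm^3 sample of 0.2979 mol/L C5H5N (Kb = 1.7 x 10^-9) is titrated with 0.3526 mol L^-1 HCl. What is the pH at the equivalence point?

n(C5H5N) = 0.2979 x 0.02309 = 0.006879 mol; V(HCl) at equivalence = 0.006879/0.3526 = 0.01951 L.
At equivalence the base is fully converted to C5H5NH+; total volume = 0.04260 L, so [C5H5NH+] = 0.006879/0.04260 = 0.1615 M.
Ka(C5H5NH+) = Kw/Kb = 1.0e-14 / 1.7 x 10^-9 = 5.88e-6.
[H^+] = sqrt(Ka x [C5H5NH+]) = sqrt(5.88e-6 x 0.1615) = 0.000975 M.
pH = -log(0.000975) = 3.01.

3.01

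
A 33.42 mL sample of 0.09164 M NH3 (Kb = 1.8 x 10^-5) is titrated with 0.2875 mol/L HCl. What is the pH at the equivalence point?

n(NH3) = 0.09164 x 0.03342 = 0.003063 mol; V(HCl) at equivalence = 0.003063/0.2875 = 0.01065 L.
At equivalence the base is fully converted to NH4+; total volume = 0.04407 L, so [NH4+] = 0.003063/0.04407 = 0.06949 M.
Ka(NH4+) = Kw/Kb = 1.0e-14 / 1.8 x 10^-5 = 5.56e-10.
[H^+] = sqrt(Ka x [NH4+]) = sqrt(5.56e-10 x 0.06949) = 6.21e-6 M.
pH = -log(6.21e-6) = 5.21.

5.21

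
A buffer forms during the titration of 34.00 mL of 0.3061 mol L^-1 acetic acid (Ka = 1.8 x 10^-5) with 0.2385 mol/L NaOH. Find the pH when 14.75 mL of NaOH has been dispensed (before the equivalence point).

4.45

Initial n(CH3COOH) = 0.3061 x 0.03400 = 0.01041 mol.
n(NaOH) added = 0.2385 x 0.01475 = 0.003518 mol, converting that many moles of CH3COOH to CH3COO-.
Remaining n(CH3COOH) = 0.006890 mol; n(CH3COO-) = 0.003518 mol.
By Henderson-Hasselbalch, pH = pKa + log([A^-]/[HA]) = 4.74 + log(0.003518/0.006890) = 4.74 + (-0.29) = 4.45.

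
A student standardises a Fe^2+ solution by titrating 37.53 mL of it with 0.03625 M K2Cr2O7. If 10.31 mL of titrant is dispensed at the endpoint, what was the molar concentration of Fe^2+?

n(K2Cr2O7) = 0.03625 x 0.01031 = 0.0003737 mol.
From the balanced equation, 1 mol K2Cr2O7 reacts with 6 mol Fe^2+, so n(Fe^2+) = 0.0003737 x 6/1 = 0.002242 mol.
[Fe^2+] = 0.002242 / 0.03753 L = 0.0598 M.

0.0598 M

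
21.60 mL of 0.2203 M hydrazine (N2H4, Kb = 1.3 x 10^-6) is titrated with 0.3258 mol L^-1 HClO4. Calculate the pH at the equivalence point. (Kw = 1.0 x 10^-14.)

n(N2H4) = 0.2203 x 0.02160 = 0.004758 mol; V(HClO4) at equivalence = 0.004758/0.3258 = 0.01461 L.
At equivalence the base is fully converted to N2H5+; total volume = 0.03621 L, so [N2H5+] = 0.004758/0.03621 = 0.1314 M.
Ka(N2H5+) = Kw/Kb = 1.0e-14 / 1.3 x 10^-6 = 7.69e-9.
[H^+] = sqrt(Ka x [N2H5+]) = sqrt(7.69e-9 x 0.1314) = 3.18e-5 M.
pH = -log(3.18e-5) = 4.50.

4.50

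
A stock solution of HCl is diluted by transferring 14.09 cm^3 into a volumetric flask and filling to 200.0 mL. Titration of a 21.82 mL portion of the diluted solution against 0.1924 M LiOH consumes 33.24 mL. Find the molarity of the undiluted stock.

4.16 M

n(LiOH) = 0.1924 x 0.03324 = 0.006395 mol.
n(HCl) in the aliquot = 0.006395 mol.
[diluted HCl] = 0.006395 / 0.02182 = 0.2931 M.
Dilution factor = 200.0/14.09 = 14.19, so [stock] = 0.2931 x 14.19 = 4.16 M.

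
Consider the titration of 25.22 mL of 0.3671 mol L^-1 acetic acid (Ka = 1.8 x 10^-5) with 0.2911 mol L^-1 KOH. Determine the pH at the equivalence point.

n(CH3COOH) = 0.3671 x 0.02522 = 0.009258 mol; V(KOH) at equivalence = 0.009258/0.2911 = 0.03180 L.
At equivalence all the acid is converted to CH3COO-; total volume = 0.02522 + 0.03180 = 0.05702 L, so [CH3COO-] = 0.009258/0.05702 = 0.1624 M.
Kb = Kw/Ka = 1.0e-14 / 1.8 x 10^-5 = 5.56e-10.
[OH^-] = sqrt(Kb x [CH3COO-]) = sqrt(5.56e-10 x 0.1624) = 9.50e-6 M.
pOH = 5.02, so pH = 14.00 - 5.02 = 8.98.

8.98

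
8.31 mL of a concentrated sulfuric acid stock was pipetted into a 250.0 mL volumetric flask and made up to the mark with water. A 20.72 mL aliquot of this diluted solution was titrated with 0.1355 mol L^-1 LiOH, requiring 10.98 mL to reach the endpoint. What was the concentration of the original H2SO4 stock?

n(LiOH) = 0.1355 x 0.01098 = 0.001488 mol.
n(H2SO4) in the aliquot = 0.001488 x 1/2 = 0.0007439 mol.
[diluted H2SO4] = 0.0007439 / 0.02072 = 0.03590 M.
Dilution factor = 250.0/8.310 = 30.08, so [stock] = 0.03590 x 30.08 = 1.08 M.

1.08 M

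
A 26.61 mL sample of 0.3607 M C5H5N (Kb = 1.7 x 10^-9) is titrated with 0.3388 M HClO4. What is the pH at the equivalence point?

n(C5H5N) = 0.3607 x 0.02661 = 0.009598 mol; V(HClO4) at equivalence = 0.009598/0.3388 = 0.02833 L.
At equivalence the base is fully converted to C5H5NH+; total volume = 0.05494 L, so [C5H5NH+] = 0.009598/0.05494 = 0.1747 M.
Ka(C5H5NH+) = Kw/Kb = 1.0e-14 / 1.7 x 10^-9 = 5.88e-6.
[H^+] = sqrt(Ka x [C5H5NH+]) = sqrt(5.88e-6 x 0.1747) = 0.00101 M.
pH = -log(0.00101) = 2.99.

2.99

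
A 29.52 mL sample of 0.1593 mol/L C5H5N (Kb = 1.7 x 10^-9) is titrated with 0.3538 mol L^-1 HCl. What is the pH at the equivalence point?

n(C5H5N) = 0.1593 x 0.02952 = 0.004703 mol; V(HCl) at equivalence = 0.004703/0.3538 = 0.01329 L.
At equivalence the base is fully converted to C5H5NH+; total volume = 0.04281 L, so [C5H5NH+] = 0.004703/0.04281 = 0.1098 M.
Ka(C5H5NH+) = Kw/Kb = 1.0e-14 / 1.7 x 10^-9 = 5.88e-6.
[H^+] = sqrt(Ka x [C5H5NH+]) = sqrt(5.88e-6 x 0.1098) = 0.000804 M.
pH = -log(0.000804) = 3.09.

3.09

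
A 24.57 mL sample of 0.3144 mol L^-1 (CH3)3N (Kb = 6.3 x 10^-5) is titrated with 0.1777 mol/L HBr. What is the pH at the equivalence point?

5.37

n((CH3)3N) = 0.3144 x 0.02457 = 0.007725 mol; V(HBr) at equivalence = 0.007725/0.1777 = 0.04347 L.
At equivalence the base is fully converted to (CH3)3NH+; total volume = 0.06804 L, so [(CH3)3NH+] = 0.007725/0.06804 = 0.1135 M.
Ka((CH3)3NH+) = Kw/Kb = 1.0e-14 / 6.3 x 10^-5 = 1.59e-10.
[H^+] = sqrt(Ka x [(CH3)3NH+]) = sqrt(1.59e-10 x 0.1135) = 4.25e-6 M.
pH = -log(4.25e-6) = 5.37.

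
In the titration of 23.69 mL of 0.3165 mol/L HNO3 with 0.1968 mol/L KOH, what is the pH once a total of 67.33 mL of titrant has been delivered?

n(acid) = 0.3165 x 0.02369 = 0.007498 mol; n(KOH) added = 0.1968 x 0.06733 = 0.01325 mol.
Base is in excess by 0.01325 - 0.007498 = 0.005753 mol in a total volume of 0.09102 L.
[OH^-] = 0.005753/0.09102 = 0.06320 M, so pOH = 1.20 and pH = 14.00 - 1.20 = 12.80.

12.80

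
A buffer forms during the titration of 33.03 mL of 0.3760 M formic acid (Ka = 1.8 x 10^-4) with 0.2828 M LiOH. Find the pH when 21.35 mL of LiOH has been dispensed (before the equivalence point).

3.72

Initial n(HCOOH) = 0.3760 x 0.03303 = 0.01242 mol.
n(LiOH) added = 0.2828 x 0.02135 = 0.006038 mol, converting that many moles of HCOOH to HCOO-.
Remaining n(HCOOH) = 0.006382 mol; n(HCOO-) = 0.006038 mol.
By Henderson-Hasselbalch, pH = pKa + log([A^-]/[HA]) = 3.74 + log(0.006038/0.006382) = 3.74 + (-0.02) = 3.72.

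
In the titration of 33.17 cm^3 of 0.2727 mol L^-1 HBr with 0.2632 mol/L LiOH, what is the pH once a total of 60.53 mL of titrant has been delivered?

n(acid) = 0.2727 x 0.03317 = 0.009045 mol; n(LiOH) added = 0.2632 x 0.06053 = 0.01593 mol.
Base is in excess by 0.01593 - 0.009045 = 0.006886 mol in a total volume of 0.09370 L.
[OH^-] = 0.006886/0.09370 = 0.07349 M, so pOH = 1.13 and pH = 14.00 - 1.13 = 12.87.

12.87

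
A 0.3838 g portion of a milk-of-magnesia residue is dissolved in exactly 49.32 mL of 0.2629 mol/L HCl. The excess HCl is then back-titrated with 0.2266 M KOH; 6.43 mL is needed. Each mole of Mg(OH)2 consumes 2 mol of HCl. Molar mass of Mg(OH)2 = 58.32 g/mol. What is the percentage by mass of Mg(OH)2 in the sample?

Total n(HCl) added = 0.2629 x 0.04932 = 0.01297 mol.
n(KOH) used = 0.2266 x 0.006430 = 0.001457 mol, which equals the excess n(HCl).
So n(HCl) consumed by the sample = 0.01297 - 0.001457 = 0.01151 mol.
n(Mg(OH)2) = 0.01151 / 2 = 0.005755 mol.
mass Mg(OH)2 = 0.005755 x 58.32 = 0.3356 g, so %Mg(OH)2 = 0.3356/0.3838 x 100 = 87.4%.

87.4%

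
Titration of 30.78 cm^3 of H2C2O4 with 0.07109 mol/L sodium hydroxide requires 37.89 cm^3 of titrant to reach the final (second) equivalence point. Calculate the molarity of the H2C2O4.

0.0438 M

n(NaOH) = 0.07109 x 0.03789 = 0.002694 mol.
At the final (second) equivalence point, 2 mol OH^- react per mol H2C2O4, so n(H2C2O4) = 0.002694 / 2 = 0.001347 mol.
[H2C2O4] = 0.001347 / 0.03078 L = 0.0438 M.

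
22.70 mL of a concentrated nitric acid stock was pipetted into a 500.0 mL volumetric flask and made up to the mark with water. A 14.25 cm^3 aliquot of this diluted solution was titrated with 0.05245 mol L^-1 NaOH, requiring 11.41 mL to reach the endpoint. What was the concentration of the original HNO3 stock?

n(NaOH) = 0.05245 x 0.01141 = 0.0005985 mol.
n(HNO3) in the aliquot = 0.0005985 mol.
[diluted HNO3] = 0.0005985 / 0.01425 = 0.04200 M.
Dilution factor = 500.0/22.70 = 22.03, so [stock] = 0.04200 x 22.03 = 0.925 M.

0.925 M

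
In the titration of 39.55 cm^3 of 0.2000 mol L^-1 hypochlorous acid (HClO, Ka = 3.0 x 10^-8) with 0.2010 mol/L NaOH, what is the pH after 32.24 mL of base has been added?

8.18

Initial n(HClO) = 0.2000 x 0.03955 = 0.007910 mol.
n(NaOH) added = 0.2010 x 0.03224 = 0.006480 mol, converting that many moles of HClO to ClO-.
Remaining n(HClO) = 0.001430 mol; n(ClO-) = 0.006480 mol.
By Henderson-Hasselbalch, pH = pKa + log([A^-]/[HA]) = 7.52 + log(0.006480/0.001430) = 7.52 + (+0.66) = 8.18.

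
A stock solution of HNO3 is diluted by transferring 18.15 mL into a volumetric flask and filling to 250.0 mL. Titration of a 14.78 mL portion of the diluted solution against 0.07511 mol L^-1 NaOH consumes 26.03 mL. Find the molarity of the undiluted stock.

1.82 M

n(NaOH) = 0.07511 x 0.02603 = 0.001955 mol.
n(HNO3) in the aliquot = 0.001955 mol.
[diluted HNO3] = 0.001955 / 0.01478 = 0.1323 M.
Dilution factor = 250.0/18.15 = 13.77, so [stock] = 0.1323 x 13.77 = 1.82 M.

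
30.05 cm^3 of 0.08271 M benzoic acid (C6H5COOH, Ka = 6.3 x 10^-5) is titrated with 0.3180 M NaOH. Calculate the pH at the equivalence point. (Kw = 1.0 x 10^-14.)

8.51

n(C6H5COOH) = 0.08271 x 0.03005 = 0.002485 mol; V(NaOH) at equivalence = 0.002485/0.3180 = 0.007816 L.
At equivalence all the acid is converted to C6H5COO-; total volume = 0.03005 + 0.007816 = 0.03787 L, so [C6H5COO-] = 0.002485/0.03787 = 0.06564 M.
Kb = Kw/Ka = 1.0e-14 / 6.3 x 10^-5 = 1.59e-10.
[OH^-] = sqrt(Kb x [C6H5COO-]) = sqrt(1.59e-10 x 0.06564) = 3.23e-6 M.
pOH = 5.49, so pH = 14.00 - 5.49 = 8.51.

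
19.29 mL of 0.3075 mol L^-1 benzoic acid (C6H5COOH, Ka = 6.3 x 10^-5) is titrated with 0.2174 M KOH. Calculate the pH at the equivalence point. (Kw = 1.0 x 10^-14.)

n(C6H5COOH) = 0.3075 x 0.01929 = 0.005932 mol; V(KOH) at equivalence = 0.005932/0.2174 = 0.02728 L.
At equivalence all the acid is converted to C6H5COO-; total volume = 0.01929 + 0.02728 = 0.04657 L, so [C6H5COO-] = 0.005932/0.04657 = 0.1274 M.
Kb = Kw/Ka = 1.0e-14 / 6.3 x 10^-5 = 1.59e-10.
[OH^-] = sqrt(Kb x [C6H5COO-]) = sqrt(1.59e-10 x 0.1274) = 4.50e-6 M.
pOH = 5.35, so pH = 14.00 - 5.35 = 8.65.

8.65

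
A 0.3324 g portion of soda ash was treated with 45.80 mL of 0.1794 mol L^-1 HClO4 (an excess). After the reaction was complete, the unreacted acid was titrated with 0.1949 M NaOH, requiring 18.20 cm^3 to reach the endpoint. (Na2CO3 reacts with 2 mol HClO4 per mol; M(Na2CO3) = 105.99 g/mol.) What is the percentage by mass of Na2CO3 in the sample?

Total n(HClO4) added = 0.1794 x 0.04580 = 0.008217 mol.
n(NaOH) used = 0.1949 x 0.01820 = 0.003547 mol, which equals the excess n(HClO4).
So n(HClO4) consumed by the sample = 0.008217 - 0.003547 = 0.004669 mol.
n(Na2CO3) = 0.004669 / 2 = 0.002335 mol.
mass Na2CO3 = 0.002335 x 105.99 = 0.2475 g, so %Na2CO3 = 0.2475/0.3324 x 100 = 74.4%.

74.4%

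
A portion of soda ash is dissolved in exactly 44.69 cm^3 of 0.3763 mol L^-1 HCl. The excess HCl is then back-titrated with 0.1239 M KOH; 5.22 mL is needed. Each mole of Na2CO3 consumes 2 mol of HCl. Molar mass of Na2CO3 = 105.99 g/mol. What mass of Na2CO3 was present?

Total n(HCl) added = 0.3763 x 0.04469 = 0.01682 mol.
n(KOH) used = 0.1239 x 0.005220 = 0.0006468 mol, which equals the excess n(HCl).
So n(HCl) consumed by the sample = 0.01682 - 0.0006468 = 0.01617 mol.
n(Na2CO3) = 0.01617 / 2 = 0.008085 mol.
mass = 0.008085 mol x 105.99 g/mol = 0.857 g.

0.857 g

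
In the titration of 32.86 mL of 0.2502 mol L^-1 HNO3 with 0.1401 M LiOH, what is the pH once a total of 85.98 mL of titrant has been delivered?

n(acid) = 0.2502 x 0.03286 = 0.008222 mol; n(LiOH) added = 0.1401 x 0.08598 = 0.01205 mol.
Base is in excess by 0.01205 - 0.008222 = 0.003824 mol in a total volume of 0.1188 L.
[OH^-] = 0.003824/0.1188 = 0.03218 M, so pOH = 1.49 and pH = 14.00 - 1.49 = 12.51.

12.51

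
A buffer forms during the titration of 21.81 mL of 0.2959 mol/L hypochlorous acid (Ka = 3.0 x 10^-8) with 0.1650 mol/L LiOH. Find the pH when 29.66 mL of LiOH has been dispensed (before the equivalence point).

8.02

Initial n(HClO) = 0.2959 x 0.02181 = 0.006454 mol.
n(LiOH) added = 0.1650 x 0.02966 = 0.004894 mol, converting that many moles of HClO to ClO-.
Remaining n(HClO) = 0.001560 mol; n(ClO-) = 0.004894 mol.
By Henderson-Hasselbalch, pH = pKa + log([A^-]/[HA]) = 7.52 + log(0.004894/0.001560) = 7.52 + (+0.50) = 8.02.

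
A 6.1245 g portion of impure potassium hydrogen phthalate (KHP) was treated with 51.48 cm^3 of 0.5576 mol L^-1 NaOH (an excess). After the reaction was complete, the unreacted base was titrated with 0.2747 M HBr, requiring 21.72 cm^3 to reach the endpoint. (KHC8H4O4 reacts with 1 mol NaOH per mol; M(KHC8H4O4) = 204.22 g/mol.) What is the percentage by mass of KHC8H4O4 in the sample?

Total n(NaOH) added = 0.5576 x 0.05148 = 0.02871 mol.
n(HBr) used = 0.2747 x 0.02172 = 0.005966 mol, which equals the excess n(NaOH).
So n(NaOH) consumed by the sample = 0.02871 - 0.005966 = 0.02274 mol.
n(KHC8H4O4) = 0.02274 / 1 = 0.02274 mol.
mass KHC8H4O4 = 0.02274 x 204.22 = 4.644 g, so %KHC8H4O4 = 4.644/6.1245 x 100 = 75.8%.

75.8%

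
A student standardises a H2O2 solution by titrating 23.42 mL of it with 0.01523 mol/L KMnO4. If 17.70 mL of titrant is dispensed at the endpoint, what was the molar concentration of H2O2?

0.0288 M

n(KMnO4) = 0.01523 x 0.01770 = 0.0002696 mol.
From the balanced equation, 2 mol KMnO4 reacts with 5 mol H2O2, so n(H2O2) = 0.0002696 x 5/2 = 0.0006739 mol.
[H2O2] = 0.0006739 / 0.02342 L = 0.0288 M.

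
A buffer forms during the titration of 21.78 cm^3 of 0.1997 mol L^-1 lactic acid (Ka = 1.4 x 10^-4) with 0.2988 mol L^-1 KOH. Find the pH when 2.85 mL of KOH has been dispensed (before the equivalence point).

Initial n(HC3H5O3) = 0.1997 x 0.02178 = 0.004349 mol.
n(KOH) added = 0.2988 x 0.002850 = 0.0008516 mol, converting that many moles of HC3H5O3 to C3H5O3-.
Remaining n(HC3H5O3) = 0.003498 mol; n(C3H5O3-) = 0.0008516 mol.
By Henderson-Hasselbalch, pH = pKa + log([A^-]/[HA]) = 3.85 + log(0.0008516/0.003498) = 3.85 + (-0.61) = 3.24.

3.24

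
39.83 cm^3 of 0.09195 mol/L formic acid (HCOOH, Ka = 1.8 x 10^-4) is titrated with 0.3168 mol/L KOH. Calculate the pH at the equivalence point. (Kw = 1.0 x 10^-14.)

8.30

n(HCOOH) = 0.09195 x 0.03983 = 0.003662 mol; V(KOH) at equivalence = 0.003662/0.3168 = 0.01156 L.
At equivalence all the acid is converted to HCOO-; total volume = 0.03983 + 0.01156 = 0.05139 L, so [HCOO-] = 0.003662/0.05139 = 0.07127 M.
Kb = Kw/Ka = 1.0e-14 / 1.8 x 10^-4 = 5.56e-11.
[OH^-] = sqrt(Kb x [HCOO-]) = sqrt(5.56e-11 x 0.07127) = 1.99e-6 M.
pOH = 5.70, so pH = 14.00 - 5.70 = 8.30.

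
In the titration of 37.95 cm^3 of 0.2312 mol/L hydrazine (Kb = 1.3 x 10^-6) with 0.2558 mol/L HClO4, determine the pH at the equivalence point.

4.51

n(N2H4) = 0.2312 x 0.03795 = 0.008774 mol; V(HClO4) at equivalence = 0.008774/0.2558 = 0.03430 L.
At equivalence the base is fully converted to N2H5+; total volume = 0.07225 L, so [N2H5+] = 0.008774/0.07225 = 0.1214 M.
Ka(N2H5+) = Kw/Kb = 1.0e-14 / 1.3 x 10^-6 = 7.69e-9.
[H^+] = sqrt(Ka x [N2H5+]) = sqrt(7.69e-9 x 0.1214) = 3.06e-5 M.
pH = -log(3.06e-5) = 4.51.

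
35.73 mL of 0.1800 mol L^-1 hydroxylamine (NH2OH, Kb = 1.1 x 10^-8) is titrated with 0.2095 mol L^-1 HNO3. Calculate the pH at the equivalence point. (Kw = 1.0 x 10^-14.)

3.53

n(NH2OH) = 0.1800 x 0.03573 = 0.006431 mol; V(HNO3) at equivalence = 0.006431/0.2095 = 0.03070 L.
At equivalence the base is fully converted to NH3OH+; total volume = 0.06643 L, so [NH3OH+] = 0.006431/0.06643 = 0.09682 M.
Ka(NH3OH+) = Kw/Kb = 1.0e-14 / 1.1 x 10^-8 = 9.09e-7.
[H^+] = sqrt(Ka x [NH3OH+]) = sqrt(9.09e-7 x 0.09682) = 0.000297 M.
pH = -log(0.000297) = 3.53.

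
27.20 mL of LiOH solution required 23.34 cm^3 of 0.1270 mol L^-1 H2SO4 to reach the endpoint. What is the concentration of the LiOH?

n(H2SO4) delivered = 0.1270 x 0.02334 = 0.002964 mol.
The reaction is 2 LiOH + 1 H2SO4, so n(LiOH) = 0.002964 x 2/1 = 0.005928 mol.
[LiOH] = 0.005928 mol / 0.02720 L = 0.218 M.

0.218 M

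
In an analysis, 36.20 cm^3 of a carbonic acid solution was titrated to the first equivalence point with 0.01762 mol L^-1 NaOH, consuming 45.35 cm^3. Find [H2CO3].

n(NaOH) = 0.01762 x 0.04535 = 0.0007991 mol.
At the first equivalence point, 1 mol OH^- react per mol H2CO3, so n(H2CO3) = 0.0007991 / 1 = 0.0007991 mol.
[H2CO3] = 0.0007991 / 0.03620 L = 0.0221 M.

0.0221 M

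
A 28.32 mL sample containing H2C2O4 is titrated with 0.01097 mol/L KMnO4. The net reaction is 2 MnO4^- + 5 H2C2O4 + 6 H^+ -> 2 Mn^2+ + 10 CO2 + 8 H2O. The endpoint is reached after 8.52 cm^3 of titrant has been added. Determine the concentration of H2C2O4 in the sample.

n(KMnO4) = 0.01097 x 0.008520 = 9.346e-5 mol.
From the balanced equation, 2 mol KMnO4 reacts with 5 mol H2C2O4, so n(H2C2O4) = 9.346e-5 x 5/2 = 0.0002337 mol.
[H2C2O4] = 0.0002337 / 0.02832 L = 0.00825 M.

0.00825 M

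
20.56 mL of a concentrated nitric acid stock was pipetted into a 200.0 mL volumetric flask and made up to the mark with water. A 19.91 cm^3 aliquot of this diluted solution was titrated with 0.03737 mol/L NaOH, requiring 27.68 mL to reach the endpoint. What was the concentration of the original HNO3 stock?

n(NaOH) = 0.03737 x 0.02768 = 0.001034 mol.
n(HNO3) in the aliquot = 0.001034 mol.
[diluted HNO3] = 0.001034 / 0.01991 = 0.05195 M.
Dilution factor = 200.0/20.56 = 9.728, so [stock] = 0.05195 x 9.728 = 0.505 M.

0.505 M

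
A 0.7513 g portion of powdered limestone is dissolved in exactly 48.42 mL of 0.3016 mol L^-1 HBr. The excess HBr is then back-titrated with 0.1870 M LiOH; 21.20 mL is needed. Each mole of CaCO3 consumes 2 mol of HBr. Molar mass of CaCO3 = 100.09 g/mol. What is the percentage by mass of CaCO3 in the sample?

70.9%

Total n(HBr) added = 0.3016 x 0.04842 = 0.01460 mol.
n(LiOH) used = 0.1870 x 0.02120 = 0.003964 mol, which equals the excess n(HBr).
So n(HBr) consumed by the sample = 0.01460 - 0.003964 = 0.01064 mol.
n(CaCO3) = 0.01064 / 2 = 0.005320 mol.
mass CaCO3 = 0.005320 x 100.09 = 0.5324 g, so %CaCO3 = 0.5324/0.7513 x 100 = 70.9%.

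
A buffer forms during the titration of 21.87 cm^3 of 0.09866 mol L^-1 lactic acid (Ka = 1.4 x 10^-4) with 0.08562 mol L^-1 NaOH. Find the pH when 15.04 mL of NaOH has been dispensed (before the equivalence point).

4.02

Initial n(HC3H5O3) = 0.09866 x 0.02187 = 0.002158 mol.
n(NaOH) added = 0.08562 x 0.01504 = 0.001288 mol, converting that many moles of HC3H5O3 to C3H5O3-.
Remaining n(HC3H5O3) = 0.0008700 mol; n(C3H5O3-) = 0.001288 mol.
By Henderson-Hasselbalch, pH = pKa + log([A^-]/[HA]) = 3.85 + log(0.001288/0.0008700) = 3.85 + (+0.17) = 4.02.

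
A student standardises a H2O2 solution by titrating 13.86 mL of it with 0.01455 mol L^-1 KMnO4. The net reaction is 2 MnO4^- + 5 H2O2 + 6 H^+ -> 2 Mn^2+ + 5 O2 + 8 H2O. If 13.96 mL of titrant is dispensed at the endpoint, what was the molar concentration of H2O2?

n(KMnO4) = 0.01455 x 0.01396 = 0.0002031 mol.
From the balanced equation, 2 mol KMnO4 reacts with 5 mol H2O2, so n(H2O2) = 0.0002031 x 5/2 = 0.0005078 mol.
[H2O2] = 0.0005078 / 0.01386 L = 0.0366 M.

0.0366 M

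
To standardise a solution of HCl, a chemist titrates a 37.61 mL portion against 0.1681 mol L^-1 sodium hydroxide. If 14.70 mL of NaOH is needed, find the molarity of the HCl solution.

0.0657 M

n(NaOH) delivered = 0.1681 x 0.01470 = 0.002471 mol.
For a 1:1 reaction, n(HCl) = 0.002471 mol.
[HCl] = 0.002471 mol / 0.03761 L = 0.0657 M.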